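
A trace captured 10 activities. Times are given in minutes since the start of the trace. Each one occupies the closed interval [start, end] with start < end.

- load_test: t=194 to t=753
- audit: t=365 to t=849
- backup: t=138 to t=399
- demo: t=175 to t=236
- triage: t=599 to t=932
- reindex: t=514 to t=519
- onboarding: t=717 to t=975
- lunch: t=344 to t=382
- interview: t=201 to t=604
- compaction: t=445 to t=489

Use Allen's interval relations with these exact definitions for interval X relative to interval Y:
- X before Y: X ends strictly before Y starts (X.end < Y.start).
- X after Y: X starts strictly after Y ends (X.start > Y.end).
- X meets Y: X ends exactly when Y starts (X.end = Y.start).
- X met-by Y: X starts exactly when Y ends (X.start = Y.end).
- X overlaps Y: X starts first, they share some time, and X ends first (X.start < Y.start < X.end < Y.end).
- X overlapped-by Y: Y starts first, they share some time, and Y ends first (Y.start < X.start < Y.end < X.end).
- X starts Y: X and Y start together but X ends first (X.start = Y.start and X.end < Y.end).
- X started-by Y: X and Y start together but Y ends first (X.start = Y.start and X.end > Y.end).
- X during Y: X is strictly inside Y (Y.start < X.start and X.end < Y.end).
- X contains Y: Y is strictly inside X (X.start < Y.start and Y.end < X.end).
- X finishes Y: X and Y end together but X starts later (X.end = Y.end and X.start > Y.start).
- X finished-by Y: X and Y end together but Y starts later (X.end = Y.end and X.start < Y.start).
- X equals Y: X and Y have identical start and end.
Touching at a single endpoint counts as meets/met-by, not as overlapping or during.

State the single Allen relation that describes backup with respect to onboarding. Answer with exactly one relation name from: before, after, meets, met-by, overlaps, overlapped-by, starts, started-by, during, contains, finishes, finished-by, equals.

before

backup = [t=138, t=399]; onboarding = [t=717, t=975].
Compare endpoints: backup.start < onboarding.start, backup.start < onboarding.end, backup.end < onboarding.start, backup.end < onboarding.end.
That pattern is 'before'.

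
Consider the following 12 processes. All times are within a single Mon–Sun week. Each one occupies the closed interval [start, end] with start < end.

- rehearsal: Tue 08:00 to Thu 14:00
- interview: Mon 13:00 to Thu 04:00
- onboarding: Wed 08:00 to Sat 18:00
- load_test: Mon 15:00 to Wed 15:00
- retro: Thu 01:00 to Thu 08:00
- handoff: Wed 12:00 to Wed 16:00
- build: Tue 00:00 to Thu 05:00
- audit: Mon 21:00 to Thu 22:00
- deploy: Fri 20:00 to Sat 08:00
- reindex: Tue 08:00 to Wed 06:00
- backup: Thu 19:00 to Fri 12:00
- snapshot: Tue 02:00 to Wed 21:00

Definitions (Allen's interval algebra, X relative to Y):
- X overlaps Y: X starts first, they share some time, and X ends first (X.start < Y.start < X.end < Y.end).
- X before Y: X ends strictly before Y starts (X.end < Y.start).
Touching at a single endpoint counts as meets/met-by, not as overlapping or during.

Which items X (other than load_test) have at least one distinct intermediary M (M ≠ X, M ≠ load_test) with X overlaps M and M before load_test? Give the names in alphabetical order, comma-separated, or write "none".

none

Target load_test = [Mon 15:00, Wed 15:00].
Intermediaries M with M before load_test: none.
Union: none.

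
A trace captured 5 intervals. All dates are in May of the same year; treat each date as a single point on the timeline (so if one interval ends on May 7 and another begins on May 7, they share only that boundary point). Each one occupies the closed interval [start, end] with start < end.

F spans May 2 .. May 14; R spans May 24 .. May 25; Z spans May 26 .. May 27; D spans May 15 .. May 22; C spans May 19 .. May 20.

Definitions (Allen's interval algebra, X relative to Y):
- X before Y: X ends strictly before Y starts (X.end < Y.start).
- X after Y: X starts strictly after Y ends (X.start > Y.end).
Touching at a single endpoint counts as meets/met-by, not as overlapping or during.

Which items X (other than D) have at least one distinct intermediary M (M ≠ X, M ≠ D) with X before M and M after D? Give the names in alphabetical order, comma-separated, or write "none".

C, F, R

Target D = [May 15, May 22].
Intermediaries M with M after D: R, Z.
Via R — items with X before R: C, F.
Via Z — items with X before Z: C, F, R.
Union: C, F, R.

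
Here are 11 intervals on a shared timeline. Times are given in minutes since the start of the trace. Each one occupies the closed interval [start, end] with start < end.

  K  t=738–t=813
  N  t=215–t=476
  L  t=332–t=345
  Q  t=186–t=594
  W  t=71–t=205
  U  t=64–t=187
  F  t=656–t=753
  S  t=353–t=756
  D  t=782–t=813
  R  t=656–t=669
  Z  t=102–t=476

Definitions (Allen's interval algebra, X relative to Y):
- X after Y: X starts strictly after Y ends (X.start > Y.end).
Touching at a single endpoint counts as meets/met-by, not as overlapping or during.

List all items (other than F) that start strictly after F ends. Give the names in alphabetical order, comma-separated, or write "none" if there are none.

D

Target F = [t=656, t=753].
D [t=782, t=813] → after → yes.
K [t=738, t=813] → overlapped-by → no.
L [t=332, t=345] → before → no.
N [t=215, t=476] → before → no.
Q [t=186, t=594] → before → no.
R [t=656, t=669] → starts → no.
S [t=353, t=756] → contains → no.
U [t=64, t=187] → before → no.
W [t=71, t=205] → before → no.
Z [t=102, t=476] → before → no.
Result: D.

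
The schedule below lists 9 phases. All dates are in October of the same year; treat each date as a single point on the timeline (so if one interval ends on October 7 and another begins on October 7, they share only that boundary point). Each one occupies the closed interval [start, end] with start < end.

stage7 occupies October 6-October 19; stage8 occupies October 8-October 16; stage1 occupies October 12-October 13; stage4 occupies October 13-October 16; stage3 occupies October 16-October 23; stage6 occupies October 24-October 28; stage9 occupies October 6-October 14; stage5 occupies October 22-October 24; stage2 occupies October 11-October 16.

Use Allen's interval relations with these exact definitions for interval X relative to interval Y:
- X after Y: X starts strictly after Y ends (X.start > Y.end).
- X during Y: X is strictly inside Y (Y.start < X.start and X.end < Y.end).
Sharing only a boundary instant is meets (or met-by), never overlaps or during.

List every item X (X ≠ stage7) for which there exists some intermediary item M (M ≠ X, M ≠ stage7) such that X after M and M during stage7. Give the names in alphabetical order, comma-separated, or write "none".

Target stage7 = [October 6, October 19].
Intermediaries M with M during stage7: stage1, stage2, stage4, stage8.
Via stage1 — items with X after stage1: stage3, stage5, stage6.
Via stage2 — items with X after stage2: stage5, stage6.
Via stage4 — items with X after stage4: stage5, stage6.
Via stage8 — items with X after stage8: stage5, stage6.
Union: stage3, stage5, stage6.

stage3, stage5, stage6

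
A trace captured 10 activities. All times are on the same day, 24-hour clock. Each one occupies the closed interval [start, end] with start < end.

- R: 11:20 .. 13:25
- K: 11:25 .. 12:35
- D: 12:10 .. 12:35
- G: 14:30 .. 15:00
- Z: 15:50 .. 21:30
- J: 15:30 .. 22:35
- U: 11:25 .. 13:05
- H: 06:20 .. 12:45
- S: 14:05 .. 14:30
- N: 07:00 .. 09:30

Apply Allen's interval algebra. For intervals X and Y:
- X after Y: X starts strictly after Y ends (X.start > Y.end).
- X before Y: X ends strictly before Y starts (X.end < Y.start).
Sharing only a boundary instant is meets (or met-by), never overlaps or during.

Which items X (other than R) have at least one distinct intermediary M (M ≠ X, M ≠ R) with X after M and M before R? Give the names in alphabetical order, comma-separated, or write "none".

Target R = [11:20, 13:25].
Intermediaries M with M before R: N.
Via N — items with X after N: D, G, J, K, S, U, Z.
Union: D, G, J, K, S, U, Z.

D, G, J, K, S, U, Z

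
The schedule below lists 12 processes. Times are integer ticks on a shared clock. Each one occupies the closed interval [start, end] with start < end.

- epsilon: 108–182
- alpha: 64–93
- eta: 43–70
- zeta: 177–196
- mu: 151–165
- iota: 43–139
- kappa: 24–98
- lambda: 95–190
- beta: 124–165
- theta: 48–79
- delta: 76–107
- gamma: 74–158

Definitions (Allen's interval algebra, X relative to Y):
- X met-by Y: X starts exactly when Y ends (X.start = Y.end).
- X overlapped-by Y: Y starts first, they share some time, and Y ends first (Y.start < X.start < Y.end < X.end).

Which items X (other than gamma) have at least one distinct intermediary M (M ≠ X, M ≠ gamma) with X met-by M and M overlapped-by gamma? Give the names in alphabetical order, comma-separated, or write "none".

none

Target gamma = [74, 158].
Intermediaries M with M overlapped-by gamma: beta, epsilon, lambda, mu.
Via beta — items with X met-by beta: none.
Via epsilon — items with X met-by epsilon: none.
Via lambda — items with X met-by lambda: none.
Via mu — items with X met-by mu: none.
Union: none.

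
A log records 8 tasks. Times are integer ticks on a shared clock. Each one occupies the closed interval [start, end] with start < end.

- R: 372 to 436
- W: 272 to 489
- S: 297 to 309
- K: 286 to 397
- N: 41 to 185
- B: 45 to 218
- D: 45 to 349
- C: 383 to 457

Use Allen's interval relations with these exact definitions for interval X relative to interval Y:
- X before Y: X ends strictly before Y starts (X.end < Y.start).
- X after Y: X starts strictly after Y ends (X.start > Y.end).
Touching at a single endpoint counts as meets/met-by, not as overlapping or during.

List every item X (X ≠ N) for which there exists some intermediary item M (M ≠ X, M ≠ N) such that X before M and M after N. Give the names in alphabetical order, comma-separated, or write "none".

Target N = [41, 185].
Intermediaries M with M after N: C, K, R, S, W.
Via C — items with X before C: B, D, S.
Via K — items with X before K: B.
Via R — items with X before R: B, D, S.
Via S — items with X before S: B.
Via W — items with X before W: B.
Union: B, D, S.

B, D, S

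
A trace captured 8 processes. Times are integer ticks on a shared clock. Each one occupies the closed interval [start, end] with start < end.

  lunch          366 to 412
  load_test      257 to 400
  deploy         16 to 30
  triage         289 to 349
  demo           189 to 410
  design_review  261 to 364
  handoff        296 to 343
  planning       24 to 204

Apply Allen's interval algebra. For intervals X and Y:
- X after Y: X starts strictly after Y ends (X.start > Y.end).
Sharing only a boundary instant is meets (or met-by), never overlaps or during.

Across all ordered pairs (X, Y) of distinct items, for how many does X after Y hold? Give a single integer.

Checking all 56 ordered pairs for relation 'after'; matching pairs in alphabetical order:
(demo, deploy): demo after deploy ✓
(design_review, deploy): design_review after deploy ✓
(design_review, planning): design_review after planning ✓
(handoff, deploy): handoff after deploy ✓
(handoff, planning): handoff after planning ✓
(load_test, deploy): load_test after deploy ✓
(load_test, planning): load_test after planning ✓
(lunch, deploy): lunch after deploy ✓
(lunch, design_review): lunch after design_review ✓
(lunch, handoff): lunch after handoff ✓
(lunch, planning): lunch after planning ✓
(lunch, triage): lunch after triage ✓
(triage, deploy): triage after deploy ✓
(triage, planning): triage after planning ✓
Count: 14.

14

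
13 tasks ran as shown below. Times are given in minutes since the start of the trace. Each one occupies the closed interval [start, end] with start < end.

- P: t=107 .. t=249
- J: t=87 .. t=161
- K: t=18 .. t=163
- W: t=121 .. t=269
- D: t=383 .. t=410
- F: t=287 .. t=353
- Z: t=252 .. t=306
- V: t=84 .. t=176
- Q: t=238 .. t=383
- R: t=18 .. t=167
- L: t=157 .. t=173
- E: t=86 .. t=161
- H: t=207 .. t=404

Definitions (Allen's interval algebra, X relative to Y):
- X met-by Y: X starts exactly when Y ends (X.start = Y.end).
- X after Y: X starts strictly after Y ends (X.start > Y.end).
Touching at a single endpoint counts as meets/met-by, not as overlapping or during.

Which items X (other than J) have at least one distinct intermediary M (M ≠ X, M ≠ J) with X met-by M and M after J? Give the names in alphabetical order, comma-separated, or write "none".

Target J = [t=87, t=161].
Intermediaries M with M after J: D, F, H, Q, Z.
Via D — items with X met-by D: none.
Via F — items with X met-by F: none.
Via H — items with X met-by H: none.
Via Q — items with X met-by Q: D.
Via Z — items with X met-by Z: none.
Union: D.

D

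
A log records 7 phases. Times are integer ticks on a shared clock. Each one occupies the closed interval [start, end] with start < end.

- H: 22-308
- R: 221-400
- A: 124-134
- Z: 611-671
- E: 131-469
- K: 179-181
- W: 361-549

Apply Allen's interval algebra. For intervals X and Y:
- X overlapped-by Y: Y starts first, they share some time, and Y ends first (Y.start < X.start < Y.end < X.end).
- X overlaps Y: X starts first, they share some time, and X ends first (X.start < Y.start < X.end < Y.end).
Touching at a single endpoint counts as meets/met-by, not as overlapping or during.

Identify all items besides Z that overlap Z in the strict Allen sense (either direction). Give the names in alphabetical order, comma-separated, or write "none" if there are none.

none

Target Z = [611, 671].
A [124, 134] → before → no.
E [131, 469] → before → no.
H [22, 308] → before → no.
K [179, 181] → before → no.
R [221, 400] → before → no.
W [361, 549] → before → no.
Result: none.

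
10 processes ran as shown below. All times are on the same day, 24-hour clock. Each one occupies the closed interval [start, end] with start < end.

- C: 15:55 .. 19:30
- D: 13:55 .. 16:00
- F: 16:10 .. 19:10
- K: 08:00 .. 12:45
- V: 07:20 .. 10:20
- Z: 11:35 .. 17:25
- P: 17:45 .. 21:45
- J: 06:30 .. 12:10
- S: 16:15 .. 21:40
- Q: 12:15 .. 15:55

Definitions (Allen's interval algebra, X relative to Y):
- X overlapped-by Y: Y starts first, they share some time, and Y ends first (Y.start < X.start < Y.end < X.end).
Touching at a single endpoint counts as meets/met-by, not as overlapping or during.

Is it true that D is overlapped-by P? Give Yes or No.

No

D = [13:55, 16:00], P = [17:45, 21:45].
Actual relation of D to P: before.
Asked whether 'overlapped-by' holds → No.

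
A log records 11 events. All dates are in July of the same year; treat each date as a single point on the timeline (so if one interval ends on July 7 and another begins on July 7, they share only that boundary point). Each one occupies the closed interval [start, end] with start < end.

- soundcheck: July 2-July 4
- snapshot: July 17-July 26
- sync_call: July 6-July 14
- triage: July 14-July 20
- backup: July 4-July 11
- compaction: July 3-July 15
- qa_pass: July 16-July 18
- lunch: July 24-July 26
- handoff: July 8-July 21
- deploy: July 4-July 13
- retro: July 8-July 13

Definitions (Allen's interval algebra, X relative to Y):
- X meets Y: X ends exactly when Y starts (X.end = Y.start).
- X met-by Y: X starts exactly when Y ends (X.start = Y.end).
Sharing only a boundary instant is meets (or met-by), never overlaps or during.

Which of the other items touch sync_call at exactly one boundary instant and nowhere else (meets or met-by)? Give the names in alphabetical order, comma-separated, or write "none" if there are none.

Target sync_call = [July 6, July 14].
backup [July 4, July 11] → overlaps → no.
compaction [July 3, July 15] → contains → no.
deploy [July 4, July 13] → overlaps → no.
handoff [July 8, July 21] → overlapped-by → no.
lunch [July 24, July 26] → after → no.
qa_pass [July 16, July 18] → after → no.
retro [July 8, July 13] → during → no.
snapshot [July 17, July 26] → after → no.
soundcheck [July 2, July 4] → before → no.
triage [July 14, July 20] → met-by → yes.
Result: triage.

triage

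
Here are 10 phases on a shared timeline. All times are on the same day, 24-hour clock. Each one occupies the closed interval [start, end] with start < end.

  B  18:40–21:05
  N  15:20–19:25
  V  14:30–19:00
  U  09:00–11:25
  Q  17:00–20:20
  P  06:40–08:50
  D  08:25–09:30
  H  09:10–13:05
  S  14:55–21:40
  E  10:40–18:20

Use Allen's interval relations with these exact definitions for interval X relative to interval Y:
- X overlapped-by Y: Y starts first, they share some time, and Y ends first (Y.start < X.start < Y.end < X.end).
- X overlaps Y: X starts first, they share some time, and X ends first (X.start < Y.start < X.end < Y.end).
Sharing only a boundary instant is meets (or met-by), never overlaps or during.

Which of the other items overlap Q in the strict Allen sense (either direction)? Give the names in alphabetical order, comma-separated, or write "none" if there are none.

B, E, N, V

Target Q = [17:00, 20:20].
B [18:40, 21:05] → overlapped-by → yes.
D [08:25, 09:30] → before → no.
E [10:40, 18:20] → overlaps → yes.
H [09:10, 13:05] → before → no.
N [15:20, 19:25] → overlaps → yes.
P [06:40, 08:50] → before → no.
S [14:55, 21:40] → contains → no.
U [09:00, 11:25] → before → no.
V [14:30, 19:00] → overlaps → yes.
Result: B, E, N, V.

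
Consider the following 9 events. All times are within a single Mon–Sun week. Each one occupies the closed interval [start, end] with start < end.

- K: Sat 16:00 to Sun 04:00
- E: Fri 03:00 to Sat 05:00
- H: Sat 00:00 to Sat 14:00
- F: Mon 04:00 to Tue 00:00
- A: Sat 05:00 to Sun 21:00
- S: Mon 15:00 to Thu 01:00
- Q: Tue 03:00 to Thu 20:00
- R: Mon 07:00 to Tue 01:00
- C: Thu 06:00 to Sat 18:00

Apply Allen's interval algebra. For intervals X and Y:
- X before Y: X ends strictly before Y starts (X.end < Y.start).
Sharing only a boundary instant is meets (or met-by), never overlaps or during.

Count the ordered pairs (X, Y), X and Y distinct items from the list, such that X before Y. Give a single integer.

23

Checking all 72 ordered pairs for relation 'before'; matching pairs in alphabetical order:
(E, K): E before K ✓
(F, A): F before A ✓
(F, C): F before C ✓
(F, E): F before E ✓
(F, H): F before H ✓
(F, K): F before K ✓
(F, Q): F before Q ✓
(H, K): H before K ✓
(Q, A): Q before A ✓
(Q, E): Q before E ✓
(Q, H): Q before H ✓
(Q, K): Q before K ✓
(R, A): R before A ✓
(R, C): R before C ✓
(R, E): R before E ✓
(R, H): R before H ✓
(R, K): R before K ✓
(R, Q): R before Q ✓
(S, A): S before A ✓
(S, C): S before C ✓
(S, E): S before E ✓
(S, H): S before H ✓
(S, K): S before K ✓
Count: 23.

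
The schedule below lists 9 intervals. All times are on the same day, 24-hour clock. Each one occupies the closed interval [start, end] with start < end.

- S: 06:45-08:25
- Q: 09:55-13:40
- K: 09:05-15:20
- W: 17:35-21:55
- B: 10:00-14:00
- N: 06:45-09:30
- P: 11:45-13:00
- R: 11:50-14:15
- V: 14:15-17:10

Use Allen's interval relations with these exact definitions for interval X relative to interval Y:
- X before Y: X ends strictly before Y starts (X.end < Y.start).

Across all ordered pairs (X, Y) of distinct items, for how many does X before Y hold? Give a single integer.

22

Checking all 72 ordered pairs for relation 'before'; matching pairs in alphabetical order:
(B, V): B before V ✓
(B, W): B before W ✓
(K, W): K before W ✓
(N, B): N before B ✓
(N, P): N before P ✓
(N, Q): N before Q ✓
(N, R): N before R ✓
(N, V): N before V ✓
(N, W): N before W ✓
(P, V): P before V ✓
(P, W): P before W ✓
(Q, V): Q before V ✓
(Q, W): Q before W ✓
(R, W): R before W ✓
(S, B): S before B ✓
(S, K): S before K ✓
(S, P): S before P ✓
(S, Q): S before Q ✓
(S, R): S before R ✓
(S, V): S before V ✓
(S, W): S before W ✓
(V, W): V before W ✓
Count: 22.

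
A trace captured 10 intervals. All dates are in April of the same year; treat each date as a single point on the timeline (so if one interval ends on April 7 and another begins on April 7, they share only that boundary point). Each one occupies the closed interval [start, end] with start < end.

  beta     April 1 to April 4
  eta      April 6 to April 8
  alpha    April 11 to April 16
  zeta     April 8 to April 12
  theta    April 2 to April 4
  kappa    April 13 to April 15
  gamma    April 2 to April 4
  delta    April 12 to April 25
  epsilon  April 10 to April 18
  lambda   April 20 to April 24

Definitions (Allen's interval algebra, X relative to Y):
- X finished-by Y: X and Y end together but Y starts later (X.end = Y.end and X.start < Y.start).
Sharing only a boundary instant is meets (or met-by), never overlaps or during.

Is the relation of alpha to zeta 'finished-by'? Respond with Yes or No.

alpha = [April 11, April 16], zeta = [April 8, April 12].
Actual relation of alpha to zeta: overlapped-by.
Asked whether 'finished-by' holds → No.

No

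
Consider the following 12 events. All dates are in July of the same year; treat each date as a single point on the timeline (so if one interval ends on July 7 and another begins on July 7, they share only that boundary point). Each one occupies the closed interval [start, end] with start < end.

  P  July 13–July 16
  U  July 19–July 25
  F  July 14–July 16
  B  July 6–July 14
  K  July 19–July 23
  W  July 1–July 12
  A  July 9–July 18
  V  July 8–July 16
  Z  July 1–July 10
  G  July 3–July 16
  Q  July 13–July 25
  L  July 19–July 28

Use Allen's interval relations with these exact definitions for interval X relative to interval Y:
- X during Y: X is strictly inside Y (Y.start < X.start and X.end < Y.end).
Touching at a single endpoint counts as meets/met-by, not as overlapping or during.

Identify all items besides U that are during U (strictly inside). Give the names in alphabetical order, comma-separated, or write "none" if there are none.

Target U = [July 19, July 25].
A [July 9, July 18] → before → no.
B [July 6, July 14] → before → no.
F [July 14, July 16] → before → no.
G [July 3, July 16] → before → no.
K [July 19, July 23] → starts → no.
L [July 19, July 28] → started-by → no.
P [July 13, July 16] → before → no.
Q [July 13, July 25] → finished-by → no.
V [July 8, July 16] → before → no.
W [July 1, July 12] → before → no.
Z [July 1, July 10] → before → no.
Result: none.

none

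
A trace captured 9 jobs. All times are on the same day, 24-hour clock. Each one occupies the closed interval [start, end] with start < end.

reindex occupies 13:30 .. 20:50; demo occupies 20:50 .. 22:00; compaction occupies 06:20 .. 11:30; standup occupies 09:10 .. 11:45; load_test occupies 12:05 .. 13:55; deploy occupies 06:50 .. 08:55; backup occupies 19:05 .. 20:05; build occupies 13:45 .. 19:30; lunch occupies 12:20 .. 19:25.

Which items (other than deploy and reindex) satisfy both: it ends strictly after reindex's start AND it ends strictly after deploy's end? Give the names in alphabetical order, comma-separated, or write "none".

backup, build, demo, load_test, lunch

Conditions: its end is strictly after reindex's start (X.end > 13:30) AND its end is strictly after deploy's end (X.end > 08:55).
backup: end 20:05 > 13:30? ✓; end 20:05 > 08:55? ✓ → yes.
build: end 19:30 > 13:30? ✓; end 19:30 > 08:55? ✓ → yes.
compaction: end 11:30 > 13:30? ✗; end 11:30 > 08:55? ✓ → no.
demo: end 22:00 > 13:30? ✓; end 22:00 > 08:55? ✓ → yes.
load_test: end 13:55 > 13:30? ✓; end 13:55 > 08:55? ✓ → yes.
lunch: end 19:25 > 13:30? ✓; end 19:25 > 08:55? ✓ → yes.
standup: end 11:45 > 13:30? ✗; end 11:45 > 08:55? ✓ → no.
Result: backup, build, demo, load_test, lunch.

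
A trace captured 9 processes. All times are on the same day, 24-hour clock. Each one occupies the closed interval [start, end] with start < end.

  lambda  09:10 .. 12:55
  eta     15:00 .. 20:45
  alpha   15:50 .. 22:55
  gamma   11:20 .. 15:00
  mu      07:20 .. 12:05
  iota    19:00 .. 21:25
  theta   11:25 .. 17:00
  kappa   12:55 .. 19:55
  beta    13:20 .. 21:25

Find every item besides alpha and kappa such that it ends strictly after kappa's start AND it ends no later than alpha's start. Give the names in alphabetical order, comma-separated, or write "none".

Conditions: its end is strictly after kappa's start (X.end > 12:55) AND its end is no later than alpha's start (X.end <= 15:50).
beta: end 21:25 > 12:55? ✓; end 21:25 <= 15:50? ✗ → no.
eta: end 20:45 > 12:55? ✓; end 20:45 <= 15:50? ✗ → no.
gamma: end 15:00 > 12:55? ✓; end 15:00 <= 15:50? ✓ → yes.
iota: end 21:25 > 12:55? ✓; end 21:25 <= 15:50? ✗ → no.
lambda: end 12:55 > 12:55? ✗; end 12:55 <= 15:50? ✓ → no.
mu: end 12:05 > 12:55? ✗; end 12:05 <= 15:50? ✓ → no.
theta: end 17:00 > 12:55? ✓; end 17:00 <= 15:50? ✗ → no.
Result: gamma.

gamma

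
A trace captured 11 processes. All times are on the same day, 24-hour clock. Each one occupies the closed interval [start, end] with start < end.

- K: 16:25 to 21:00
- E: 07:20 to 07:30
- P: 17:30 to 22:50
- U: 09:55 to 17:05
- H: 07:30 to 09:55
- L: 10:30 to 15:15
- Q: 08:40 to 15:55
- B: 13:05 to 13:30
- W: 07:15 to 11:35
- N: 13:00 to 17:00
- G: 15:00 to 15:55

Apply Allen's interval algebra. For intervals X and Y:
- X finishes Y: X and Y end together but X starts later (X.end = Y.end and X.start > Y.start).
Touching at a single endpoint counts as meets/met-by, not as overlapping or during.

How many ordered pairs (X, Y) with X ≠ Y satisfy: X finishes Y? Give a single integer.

Checking all 110 ordered pairs for relation 'finishes'; matching pairs in alphabetical order:
(G, Q): G finishes Q ✓
Count: 1.

1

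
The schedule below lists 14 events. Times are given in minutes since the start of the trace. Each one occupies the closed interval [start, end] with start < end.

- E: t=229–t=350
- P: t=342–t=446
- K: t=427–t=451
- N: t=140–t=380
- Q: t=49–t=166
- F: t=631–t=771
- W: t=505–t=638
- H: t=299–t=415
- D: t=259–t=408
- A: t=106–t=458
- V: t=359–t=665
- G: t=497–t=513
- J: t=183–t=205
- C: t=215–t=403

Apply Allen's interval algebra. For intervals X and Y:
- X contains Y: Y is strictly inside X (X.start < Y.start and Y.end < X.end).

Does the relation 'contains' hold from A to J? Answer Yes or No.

A = [t=106, t=458], J = [t=183, t=205].
Actual relation of A to J: contains.
Asked whether 'contains' holds → Yes.

Yes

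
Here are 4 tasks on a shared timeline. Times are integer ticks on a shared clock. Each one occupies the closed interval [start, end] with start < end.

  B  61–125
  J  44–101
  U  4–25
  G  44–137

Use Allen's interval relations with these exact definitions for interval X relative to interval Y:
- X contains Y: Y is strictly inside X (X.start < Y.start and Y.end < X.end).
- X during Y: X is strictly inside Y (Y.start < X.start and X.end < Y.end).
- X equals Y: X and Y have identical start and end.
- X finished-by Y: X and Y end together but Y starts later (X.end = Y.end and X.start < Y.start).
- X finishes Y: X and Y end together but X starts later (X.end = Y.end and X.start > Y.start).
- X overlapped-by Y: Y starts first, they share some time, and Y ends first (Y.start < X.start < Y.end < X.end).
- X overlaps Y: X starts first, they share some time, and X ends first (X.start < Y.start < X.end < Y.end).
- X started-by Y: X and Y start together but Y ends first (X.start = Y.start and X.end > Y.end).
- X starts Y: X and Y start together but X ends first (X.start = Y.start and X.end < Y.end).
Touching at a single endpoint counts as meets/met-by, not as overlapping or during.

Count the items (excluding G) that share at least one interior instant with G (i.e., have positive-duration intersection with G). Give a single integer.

Target G = [44, 137].
B [61, 125] → during → counts.
J [44, 101] → starts → counts.
U [4, 25] → before → no.
Total: 2.

2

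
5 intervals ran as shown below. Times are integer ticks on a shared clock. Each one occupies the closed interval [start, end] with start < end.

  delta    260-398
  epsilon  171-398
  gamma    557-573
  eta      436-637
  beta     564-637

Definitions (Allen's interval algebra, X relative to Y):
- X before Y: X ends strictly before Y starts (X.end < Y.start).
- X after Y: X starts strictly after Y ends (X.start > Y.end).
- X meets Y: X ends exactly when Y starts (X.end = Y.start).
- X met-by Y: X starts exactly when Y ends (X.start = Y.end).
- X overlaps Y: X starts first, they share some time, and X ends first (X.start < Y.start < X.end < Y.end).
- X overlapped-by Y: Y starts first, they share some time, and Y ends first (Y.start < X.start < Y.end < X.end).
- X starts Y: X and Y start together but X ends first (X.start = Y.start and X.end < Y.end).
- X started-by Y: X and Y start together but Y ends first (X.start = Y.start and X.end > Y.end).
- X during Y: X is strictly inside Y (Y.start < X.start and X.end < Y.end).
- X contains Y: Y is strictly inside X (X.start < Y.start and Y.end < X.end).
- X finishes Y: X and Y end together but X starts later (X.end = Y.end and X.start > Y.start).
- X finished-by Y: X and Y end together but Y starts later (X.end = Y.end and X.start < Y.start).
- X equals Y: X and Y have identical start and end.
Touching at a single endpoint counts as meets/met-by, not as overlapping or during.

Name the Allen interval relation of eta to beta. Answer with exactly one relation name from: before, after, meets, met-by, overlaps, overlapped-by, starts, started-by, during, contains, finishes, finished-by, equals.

eta = [436, 637]; beta = [564, 637].
Compare endpoints: eta.start < beta.start, eta.start < beta.end, eta.end > beta.start, eta.end = beta.end.
That pattern is 'finished-by'.

finished-by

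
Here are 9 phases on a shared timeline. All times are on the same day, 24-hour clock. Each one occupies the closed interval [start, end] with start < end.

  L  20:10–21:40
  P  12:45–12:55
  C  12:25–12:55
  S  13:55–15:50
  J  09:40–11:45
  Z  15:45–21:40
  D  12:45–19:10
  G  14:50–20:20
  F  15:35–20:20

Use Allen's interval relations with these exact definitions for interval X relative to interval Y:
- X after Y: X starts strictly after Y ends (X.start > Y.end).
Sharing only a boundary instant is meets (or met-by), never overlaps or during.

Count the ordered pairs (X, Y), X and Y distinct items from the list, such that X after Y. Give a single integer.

Checking all 72 ordered pairs for relation 'after'; matching pairs in alphabetical order:
(C, J): C after J ✓
(D, J): D after J ✓
(F, C): F after C ✓
(F, J): F after J ✓
(F, P): F after P ✓
(G, C): G after C ✓
(G, J): G after J ✓
(G, P): G after P ✓
(L, C): L after C ✓
(L, D): L after D ✓
(L, J): L after J ✓
(L, P): L after P ✓
(L, S): L after S ✓
(P, J): P after J ✓
(S, C): S after C ✓
(S, J): S after J ✓
(S, P): S after P ✓
(Z, C): Z after C ✓
(Z, J): Z after J ✓
(Z, P): Z after P ✓
Count: 20.

20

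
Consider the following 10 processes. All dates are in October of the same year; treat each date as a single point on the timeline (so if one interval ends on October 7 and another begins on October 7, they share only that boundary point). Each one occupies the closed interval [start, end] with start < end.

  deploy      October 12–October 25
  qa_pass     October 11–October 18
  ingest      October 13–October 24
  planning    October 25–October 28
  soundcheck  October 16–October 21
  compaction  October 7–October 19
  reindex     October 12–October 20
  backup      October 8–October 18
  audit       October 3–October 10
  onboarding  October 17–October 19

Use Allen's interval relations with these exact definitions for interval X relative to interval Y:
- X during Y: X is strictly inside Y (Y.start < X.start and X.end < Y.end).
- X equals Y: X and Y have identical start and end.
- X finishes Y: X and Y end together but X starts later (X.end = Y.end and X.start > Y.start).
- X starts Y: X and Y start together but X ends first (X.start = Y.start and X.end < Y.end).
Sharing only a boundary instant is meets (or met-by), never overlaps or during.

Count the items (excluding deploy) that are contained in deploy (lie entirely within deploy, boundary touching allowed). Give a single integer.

4

Target deploy = [October 12, October 25].
audit [October 3, October 10] → before → no.
backup [October 8, October 18] → overlaps → no.
compaction [October 7, October 19] → overlaps → no.
ingest [October 13, October 24] → during → counts.
onboarding [October 17, October 19] → during → counts.
planning [October 25, October 28] → met-by → no.
qa_pass [October 11, October 18] → overlaps → no.
reindex [October 12, October 20] → starts → counts.
soundcheck [October 16, October 21] → during → counts.
Total: 4.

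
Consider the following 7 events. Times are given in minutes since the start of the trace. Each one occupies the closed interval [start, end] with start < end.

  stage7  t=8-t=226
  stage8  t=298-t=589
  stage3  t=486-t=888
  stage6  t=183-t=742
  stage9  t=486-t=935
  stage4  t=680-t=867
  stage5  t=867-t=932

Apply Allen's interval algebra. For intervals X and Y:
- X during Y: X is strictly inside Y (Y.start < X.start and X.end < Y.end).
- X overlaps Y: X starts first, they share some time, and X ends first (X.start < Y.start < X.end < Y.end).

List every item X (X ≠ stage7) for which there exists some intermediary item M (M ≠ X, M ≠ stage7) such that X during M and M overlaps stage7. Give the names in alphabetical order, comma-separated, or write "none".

Target stage7 = [t=8, t=226].
Intermediaries M with M overlaps stage7: none.
Union: none.

none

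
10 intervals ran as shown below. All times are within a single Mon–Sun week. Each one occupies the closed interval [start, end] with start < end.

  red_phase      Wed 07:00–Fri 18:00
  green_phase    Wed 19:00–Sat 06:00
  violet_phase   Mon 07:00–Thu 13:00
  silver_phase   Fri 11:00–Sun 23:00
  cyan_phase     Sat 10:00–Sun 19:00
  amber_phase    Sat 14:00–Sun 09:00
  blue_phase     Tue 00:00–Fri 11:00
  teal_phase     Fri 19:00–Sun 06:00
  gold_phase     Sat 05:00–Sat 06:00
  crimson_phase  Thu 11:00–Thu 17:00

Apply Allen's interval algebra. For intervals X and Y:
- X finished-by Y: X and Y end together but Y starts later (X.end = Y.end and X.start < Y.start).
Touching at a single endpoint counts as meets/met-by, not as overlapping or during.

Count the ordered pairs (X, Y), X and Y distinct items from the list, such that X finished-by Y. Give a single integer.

1

Checking all 90 ordered pairs for relation 'finished-by'; matching pairs in alphabetical order:
(green_phase, gold_phase): green_phase finished-by gold_phase ✓
Count: 1.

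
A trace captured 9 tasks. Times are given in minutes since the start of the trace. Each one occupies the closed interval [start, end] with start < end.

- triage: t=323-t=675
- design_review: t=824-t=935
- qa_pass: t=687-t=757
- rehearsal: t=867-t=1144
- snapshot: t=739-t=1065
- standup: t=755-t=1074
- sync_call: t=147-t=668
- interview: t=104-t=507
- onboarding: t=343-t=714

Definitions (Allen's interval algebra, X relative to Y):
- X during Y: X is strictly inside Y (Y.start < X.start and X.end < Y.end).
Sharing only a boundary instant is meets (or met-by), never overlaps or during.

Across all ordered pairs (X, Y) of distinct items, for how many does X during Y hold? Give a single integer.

2

Checking all 72 ordered pairs for relation 'during'; matching pairs in alphabetical order:
(design_review, snapshot): design_review during snapshot ✓
(design_review, standup): design_review during standup ✓
Count: 2.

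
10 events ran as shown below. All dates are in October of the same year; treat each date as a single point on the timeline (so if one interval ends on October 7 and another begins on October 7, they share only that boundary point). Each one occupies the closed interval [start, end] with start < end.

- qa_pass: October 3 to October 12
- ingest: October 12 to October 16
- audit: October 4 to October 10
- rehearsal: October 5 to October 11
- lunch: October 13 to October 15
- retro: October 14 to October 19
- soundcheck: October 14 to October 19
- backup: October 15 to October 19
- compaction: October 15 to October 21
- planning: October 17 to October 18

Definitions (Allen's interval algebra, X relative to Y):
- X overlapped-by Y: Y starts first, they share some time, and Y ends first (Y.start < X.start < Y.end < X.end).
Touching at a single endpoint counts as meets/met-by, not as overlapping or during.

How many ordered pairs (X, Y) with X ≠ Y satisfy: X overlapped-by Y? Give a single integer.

9

Checking all 90 ordered pairs for relation 'overlapped-by'; matching pairs in alphabetical order:
(backup, ingest): backup overlapped-by ingest ✓
(compaction, ingest): compaction overlapped-by ingest ✓
(compaction, retro): compaction overlapped-by retro ✓
(compaction, soundcheck): compaction overlapped-by soundcheck ✓
(rehearsal, audit): rehearsal overlapped-by audit ✓
(retro, ingest): retro overlapped-by ingest ✓
(retro, lunch): retro overlapped-by lunch ✓
(soundcheck, ingest): soundcheck overlapped-by ingest ✓
(soundcheck, lunch): soundcheck overlapped-by lunch ✓
Count: 9.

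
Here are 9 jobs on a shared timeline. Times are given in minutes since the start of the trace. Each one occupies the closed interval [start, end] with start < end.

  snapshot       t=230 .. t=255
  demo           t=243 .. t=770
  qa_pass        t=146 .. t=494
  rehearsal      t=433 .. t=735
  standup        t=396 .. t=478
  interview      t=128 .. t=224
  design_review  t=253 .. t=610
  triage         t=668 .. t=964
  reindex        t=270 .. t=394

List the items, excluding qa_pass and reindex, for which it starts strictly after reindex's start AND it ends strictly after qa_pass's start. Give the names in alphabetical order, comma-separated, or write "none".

Conditions: its start is strictly after reindex's start (X.start > t=270) AND its end is strictly after qa_pass's start (X.end > t=146).
demo: start t=243 > t=270? ✗; end t=770 > t=146? ✓ → no.
design_review: start t=253 > t=270? ✗; end t=610 > t=146? ✓ → no.
interview: start t=128 > t=270? ✗; end t=224 > t=146? ✓ → no.
rehearsal: start t=433 > t=270? ✓; end t=735 > t=146? ✓ → yes.
snapshot: start t=230 > t=270? ✗; end t=255 > t=146? ✓ → no.
standup: start t=396 > t=270? ✓; end t=478 > t=146? ✓ → yes.
triage: start t=668 > t=270? ✓; end t=964 > t=146? ✓ → yes.
Result: rehearsal, standup, triage.

rehearsal, standup, triage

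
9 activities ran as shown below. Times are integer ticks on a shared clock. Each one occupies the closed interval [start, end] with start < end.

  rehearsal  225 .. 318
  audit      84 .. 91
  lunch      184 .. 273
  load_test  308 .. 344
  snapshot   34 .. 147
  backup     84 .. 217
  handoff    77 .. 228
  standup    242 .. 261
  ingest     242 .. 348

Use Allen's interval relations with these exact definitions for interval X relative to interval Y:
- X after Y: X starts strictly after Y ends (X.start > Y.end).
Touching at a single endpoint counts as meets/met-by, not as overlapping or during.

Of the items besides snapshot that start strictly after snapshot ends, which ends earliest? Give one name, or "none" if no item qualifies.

standup

Target snapshot = [34, 147].
audit [84, 91] → during → excluded.
backup [84, 217] → overlapped-by → excluded.
handoff [77, 228] → overlapped-by → excluded.
ingest [242, 348] → after → candidate.
load_test [308, 344] → after → candidate.
lunch [184, 273] → after → candidate.
rehearsal [225, 318] → after → candidate.
standup [242, 261] → after → candidate.
Among candidates, earliest end is 261 → standup.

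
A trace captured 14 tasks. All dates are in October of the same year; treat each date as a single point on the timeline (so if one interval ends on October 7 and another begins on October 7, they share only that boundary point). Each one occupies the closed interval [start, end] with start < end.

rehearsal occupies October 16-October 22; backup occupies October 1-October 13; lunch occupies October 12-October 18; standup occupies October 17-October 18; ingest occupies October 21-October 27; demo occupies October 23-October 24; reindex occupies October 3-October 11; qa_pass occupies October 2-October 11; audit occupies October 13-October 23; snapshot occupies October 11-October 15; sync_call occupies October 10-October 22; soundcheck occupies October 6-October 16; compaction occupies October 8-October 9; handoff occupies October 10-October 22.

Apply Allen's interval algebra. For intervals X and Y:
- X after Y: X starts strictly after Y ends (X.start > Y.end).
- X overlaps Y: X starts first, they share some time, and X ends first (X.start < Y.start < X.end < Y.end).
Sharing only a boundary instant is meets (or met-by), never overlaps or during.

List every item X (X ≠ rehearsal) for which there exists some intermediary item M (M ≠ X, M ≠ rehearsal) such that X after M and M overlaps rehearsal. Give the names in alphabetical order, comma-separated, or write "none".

Target rehearsal = [October 16, October 22].
Intermediaries M with M overlaps rehearsal: lunch.
Via lunch — items with X after lunch: demo, ingest.
Union: demo, ingest.

demo, ingest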